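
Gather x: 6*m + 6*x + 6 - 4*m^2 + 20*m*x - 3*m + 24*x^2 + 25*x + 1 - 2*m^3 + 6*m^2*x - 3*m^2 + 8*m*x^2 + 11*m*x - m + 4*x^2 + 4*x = -2*m^3 - 7*m^2 + 2*m + x^2*(8*m + 28) + x*(6*m^2 + 31*m + 35) + 7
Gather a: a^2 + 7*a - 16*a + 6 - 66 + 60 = a^2 - 9*a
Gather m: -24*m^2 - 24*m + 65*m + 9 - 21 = -24*m^2 + 41*m - 12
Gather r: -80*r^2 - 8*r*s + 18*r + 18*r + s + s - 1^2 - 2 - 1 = -80*r^2 + r*(36 - 8*s) + 2*s - 4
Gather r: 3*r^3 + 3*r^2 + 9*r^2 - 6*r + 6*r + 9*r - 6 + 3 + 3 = 3*r^3 + 12*r^2 + 9*r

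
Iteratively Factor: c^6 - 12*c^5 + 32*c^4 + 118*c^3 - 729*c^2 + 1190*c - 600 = (c - 5)*(c^5 - 7*c^4 - 3*c^3 + 103*c^2 - 214*c + 120) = (c - 5)*(c - 2)*(c^4 - 5*c^3 - 13*c^2 + 77*c - 60) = (c - 5)*(c - 2)*(c + 4)*(c^3 - 9*c^2 + 23*c - 15) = (c - 5)^2*(c - 2)*(c + 4)*(c^2 - 4*c + 3) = (c - 5)^2*(c - 2)*(c - 1)*(c + 4)*(c - 3)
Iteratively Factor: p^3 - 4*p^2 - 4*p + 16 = (p - 2)*(p^2 - 2*p - 8) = (p - 4)*(p - 2)*(p + 2)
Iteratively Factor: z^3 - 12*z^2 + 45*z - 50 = (z - 5)*(z^2 - 7*z + 10) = (z - 5)*(z - 2)*(z - 5)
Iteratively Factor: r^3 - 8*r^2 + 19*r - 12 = (r - 4)*(r^2 - 4*r + 3) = (r - 4)*(r - 3)*(r - 1)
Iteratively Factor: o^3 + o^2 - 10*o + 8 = (o - 1)*(o^2 + 2*o - 8) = (o - 2)*(o - 1)*(o + 4)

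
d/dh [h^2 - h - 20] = 2*h - 1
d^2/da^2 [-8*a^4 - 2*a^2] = -96*a^2 - 4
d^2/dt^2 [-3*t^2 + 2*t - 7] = -6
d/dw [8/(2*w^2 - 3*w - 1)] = 8*(3 - 4*w)/(-2*w^2 + 3*w + 1)^2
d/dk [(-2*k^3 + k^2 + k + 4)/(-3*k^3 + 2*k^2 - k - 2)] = (-k^4 + 10*k^3 + 45*k^2 - 20*k + 2)/(9*k^6 - 12*k^5 + 10*k^4 + 8*k^3 - 7*k^2 + 4*k + 4)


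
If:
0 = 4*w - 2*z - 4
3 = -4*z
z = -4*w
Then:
No Solution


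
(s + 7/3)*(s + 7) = s^2 + 28*s/3 + 49/3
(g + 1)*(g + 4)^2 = g^3 + 9*g^2 + 24*g + 16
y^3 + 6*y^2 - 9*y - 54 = (y - 3)*(y + 3)*(y + 6)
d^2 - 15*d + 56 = (d - 8)*(d - 7)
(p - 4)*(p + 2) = p^2 - 2*p - 8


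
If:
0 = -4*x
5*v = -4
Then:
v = -4/5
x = 0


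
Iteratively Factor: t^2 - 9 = (t - 3)*(t + 3)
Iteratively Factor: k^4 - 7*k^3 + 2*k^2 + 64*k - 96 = (k - 2)*(k^3 - 5*k^2 - 8*k + 48) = (k - 4)*(k - 2)*(k^2 - k - 12) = (k - 4)^2*(k - 2)*(k + 3)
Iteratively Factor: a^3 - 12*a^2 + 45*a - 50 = (a - 5)*(a^2 - 7*a + 10) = (a - 5)*(a - 2)*(a - 5)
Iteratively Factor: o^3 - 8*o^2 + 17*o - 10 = (o - 5)*(o^2 - 3*o + 2) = (o - 5)*(o - 1)*(o - 2)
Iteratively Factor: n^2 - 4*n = (n - 4)*(n)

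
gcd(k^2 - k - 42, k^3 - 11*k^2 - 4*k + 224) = k - 7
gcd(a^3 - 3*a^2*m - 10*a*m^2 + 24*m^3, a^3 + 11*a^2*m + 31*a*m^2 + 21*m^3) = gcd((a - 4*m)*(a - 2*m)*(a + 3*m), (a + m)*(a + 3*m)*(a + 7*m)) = a + 3*m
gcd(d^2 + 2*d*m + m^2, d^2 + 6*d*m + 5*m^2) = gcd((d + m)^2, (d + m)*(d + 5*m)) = d + m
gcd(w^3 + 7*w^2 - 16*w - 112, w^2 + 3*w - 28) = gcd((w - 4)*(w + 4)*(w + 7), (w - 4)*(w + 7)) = w^2 + 3*w - 28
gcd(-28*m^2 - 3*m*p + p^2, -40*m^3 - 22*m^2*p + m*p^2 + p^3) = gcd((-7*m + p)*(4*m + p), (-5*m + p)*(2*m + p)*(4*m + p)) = 4*m + p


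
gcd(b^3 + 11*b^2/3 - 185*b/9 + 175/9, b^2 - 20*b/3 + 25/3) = b - 5/3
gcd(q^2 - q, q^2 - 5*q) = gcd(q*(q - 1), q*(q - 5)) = q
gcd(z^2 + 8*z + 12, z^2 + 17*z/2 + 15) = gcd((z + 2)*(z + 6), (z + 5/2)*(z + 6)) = z + 6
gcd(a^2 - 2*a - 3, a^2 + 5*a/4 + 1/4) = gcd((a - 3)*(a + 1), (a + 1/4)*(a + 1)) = a + 1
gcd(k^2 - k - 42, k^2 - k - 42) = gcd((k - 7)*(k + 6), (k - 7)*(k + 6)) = k^2 - k - 42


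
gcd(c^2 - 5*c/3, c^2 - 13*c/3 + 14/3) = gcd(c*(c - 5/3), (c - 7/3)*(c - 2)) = 1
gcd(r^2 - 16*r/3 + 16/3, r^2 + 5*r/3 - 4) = r - 4/3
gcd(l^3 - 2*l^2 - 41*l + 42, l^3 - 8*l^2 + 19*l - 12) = l - 1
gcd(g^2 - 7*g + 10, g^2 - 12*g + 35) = g - 5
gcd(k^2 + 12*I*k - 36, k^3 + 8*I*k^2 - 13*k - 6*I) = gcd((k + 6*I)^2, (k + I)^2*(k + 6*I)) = k + 6*I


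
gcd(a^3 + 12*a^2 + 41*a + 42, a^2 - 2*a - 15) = a + 3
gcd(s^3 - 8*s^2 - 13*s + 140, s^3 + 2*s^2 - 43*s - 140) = s^2 - 3*s - 28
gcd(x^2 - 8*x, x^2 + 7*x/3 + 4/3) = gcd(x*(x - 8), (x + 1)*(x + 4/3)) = 1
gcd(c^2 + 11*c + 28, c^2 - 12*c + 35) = 1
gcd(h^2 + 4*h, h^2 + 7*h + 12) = h + 4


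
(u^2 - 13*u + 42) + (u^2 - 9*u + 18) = 2*u^2 - 22*u + 60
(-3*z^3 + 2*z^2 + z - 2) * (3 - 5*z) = 15*z^4 - 19*z^3 + z^2 + 13*z - 6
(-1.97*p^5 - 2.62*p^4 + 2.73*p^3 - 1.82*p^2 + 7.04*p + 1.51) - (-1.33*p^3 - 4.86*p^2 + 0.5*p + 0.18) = -1.97*p^5 - 2.62*p^4 + 4.06*p^3 + 3.04*p^2 + 6.54*p + 1.33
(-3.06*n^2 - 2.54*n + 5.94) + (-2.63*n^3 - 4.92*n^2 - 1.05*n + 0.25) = -2.63*n^3 - 7.98*n^2 - 3.59*n + 6.19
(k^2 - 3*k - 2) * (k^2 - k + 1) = k^4 - 4*k^3 + 2*k^2 - k - 2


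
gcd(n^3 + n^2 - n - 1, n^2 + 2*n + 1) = n^2 + 2*n + 1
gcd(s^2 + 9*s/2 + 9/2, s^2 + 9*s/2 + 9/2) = s^2 + 9*s/2 + 9/2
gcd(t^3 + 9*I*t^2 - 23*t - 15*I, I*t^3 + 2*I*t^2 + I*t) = 1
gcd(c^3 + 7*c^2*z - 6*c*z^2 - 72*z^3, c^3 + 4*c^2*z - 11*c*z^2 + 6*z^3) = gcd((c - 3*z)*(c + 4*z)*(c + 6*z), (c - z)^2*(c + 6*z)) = c + 6*z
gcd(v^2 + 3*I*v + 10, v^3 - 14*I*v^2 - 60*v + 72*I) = v - 2*I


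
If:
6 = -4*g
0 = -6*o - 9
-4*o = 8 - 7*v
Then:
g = -3/2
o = -3/2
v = 2/7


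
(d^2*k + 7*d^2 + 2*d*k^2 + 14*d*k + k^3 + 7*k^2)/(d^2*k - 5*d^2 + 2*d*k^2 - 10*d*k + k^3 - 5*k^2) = (k + 7)/(k - 5)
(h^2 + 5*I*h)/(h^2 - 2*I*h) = (h + 5*I)/(h - 2*I)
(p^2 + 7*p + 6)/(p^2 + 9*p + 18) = (p + 1)/(p + 3)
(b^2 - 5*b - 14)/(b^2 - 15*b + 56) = (b + 2)/(b - 8)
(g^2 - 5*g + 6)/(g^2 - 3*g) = (g - 2)/g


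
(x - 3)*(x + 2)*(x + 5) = x^3 + 4*x^2 - 11*x - 30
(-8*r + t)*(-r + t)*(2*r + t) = 16*r^3 - 10*r^2*t - 7*r*t^2 + t^3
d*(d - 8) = d^2 - 8*d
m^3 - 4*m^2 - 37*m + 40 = (m - 8)*(m - 1)*(m + 5)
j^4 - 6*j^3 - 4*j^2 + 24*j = j*(j - 6)*(j - 2)*(j + 2)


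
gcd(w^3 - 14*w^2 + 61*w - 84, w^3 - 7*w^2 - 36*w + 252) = w - 7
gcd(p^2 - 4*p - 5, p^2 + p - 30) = p - 5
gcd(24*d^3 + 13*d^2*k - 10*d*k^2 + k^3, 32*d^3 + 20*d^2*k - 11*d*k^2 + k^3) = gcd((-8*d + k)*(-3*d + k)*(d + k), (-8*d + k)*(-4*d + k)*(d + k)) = 8*d^2 + 7*d*k - k^2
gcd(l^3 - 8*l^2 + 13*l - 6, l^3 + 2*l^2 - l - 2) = l - 1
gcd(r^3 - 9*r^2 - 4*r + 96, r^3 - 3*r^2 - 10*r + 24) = r^2 - r - 12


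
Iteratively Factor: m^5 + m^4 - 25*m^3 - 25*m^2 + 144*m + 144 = (m + 1)*(m^4 - 25*m^2 + 144) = (m + 1)*(m + 3)*(m^3 - 3*m^2 - 16*m + 48) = (m + 1)*(m + 3)*(m + 4)*(m^2 - 7*m + 12) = (m - 4)*(m + 1)*(m + 3)*(m + 4)*(m - 3)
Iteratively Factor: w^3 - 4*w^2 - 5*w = (w - 5)*(w^2 + w) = w*(w - 5)*(w + 1)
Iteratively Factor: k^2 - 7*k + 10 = (k - 5)*(k - 2)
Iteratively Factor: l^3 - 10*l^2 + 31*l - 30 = (l - 5)*(l^2 - 5*l + 6) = (l - 5)*(l - 3)*(l - 2)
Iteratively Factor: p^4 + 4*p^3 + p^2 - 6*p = (p + 2)*(p^3 + 2*p^2 - 3*p) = (p - 1)*(p + 2)*(p^2 + 3*p) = (p - 1)*(p + 2)*(p + 3)*(p)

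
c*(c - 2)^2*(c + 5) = c^4 + c^3 - 16*c^2 + 20*c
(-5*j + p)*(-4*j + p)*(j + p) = 20*j^3 + 11*j^2*p - 8*j*p^2 + p^3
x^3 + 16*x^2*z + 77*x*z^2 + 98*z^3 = (x + 2*z)*(x + 7*z)^2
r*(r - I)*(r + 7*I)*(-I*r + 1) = -I*r^4 + 7*r^3 - I*r^2 + 7*r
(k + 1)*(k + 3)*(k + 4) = k^3 + 8*k^2 + 19*k + 12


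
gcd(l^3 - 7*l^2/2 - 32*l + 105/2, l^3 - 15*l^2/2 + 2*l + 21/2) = l^2 - 17*l/2 + 21/2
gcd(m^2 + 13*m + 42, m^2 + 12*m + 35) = m + 7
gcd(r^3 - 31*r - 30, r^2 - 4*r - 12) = r - 6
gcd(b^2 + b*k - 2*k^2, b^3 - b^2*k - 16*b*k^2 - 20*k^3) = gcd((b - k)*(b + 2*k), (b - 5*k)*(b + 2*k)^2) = b + 2*k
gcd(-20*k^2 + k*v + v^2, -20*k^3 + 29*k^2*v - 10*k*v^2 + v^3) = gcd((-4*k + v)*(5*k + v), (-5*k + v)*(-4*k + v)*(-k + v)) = -4*k + v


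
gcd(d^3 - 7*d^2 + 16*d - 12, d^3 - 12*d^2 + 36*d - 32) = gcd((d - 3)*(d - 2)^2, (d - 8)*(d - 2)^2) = d^2 - 4*d + 4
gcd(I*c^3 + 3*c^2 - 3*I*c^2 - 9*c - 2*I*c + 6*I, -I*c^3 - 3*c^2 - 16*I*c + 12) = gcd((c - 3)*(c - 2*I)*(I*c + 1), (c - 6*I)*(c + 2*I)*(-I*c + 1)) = 1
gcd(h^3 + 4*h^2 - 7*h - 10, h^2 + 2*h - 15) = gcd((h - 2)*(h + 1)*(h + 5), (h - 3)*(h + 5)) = h + 5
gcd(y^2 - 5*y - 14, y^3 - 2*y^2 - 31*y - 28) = y - 7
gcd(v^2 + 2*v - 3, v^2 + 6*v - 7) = v - 1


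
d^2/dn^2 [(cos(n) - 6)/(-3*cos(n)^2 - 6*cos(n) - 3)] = (47*cos(n)/4 - 14*cos(2*n) + cos(3*n)/4 + 26)/(3*(cos(n) + 1)^4)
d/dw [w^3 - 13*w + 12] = 3*w^2 - 13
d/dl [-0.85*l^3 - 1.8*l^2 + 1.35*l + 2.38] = -2.55*l^2 - 3.6*l + 1.35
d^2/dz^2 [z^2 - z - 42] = 2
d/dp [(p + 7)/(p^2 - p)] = (-p^2 - 14*p + 7)/(p^2*(p^2 - 2*p + 1))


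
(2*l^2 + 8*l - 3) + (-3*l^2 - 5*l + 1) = -l^2 + 3*l - 2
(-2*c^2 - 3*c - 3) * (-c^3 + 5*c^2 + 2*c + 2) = 2*c^5 - 7*c^4 - 16*c^3 - 25*c^2 - 12*c - 6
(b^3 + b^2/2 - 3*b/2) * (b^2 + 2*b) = b^5 + 5*b^4/2 - b^3/2 - 3*b^2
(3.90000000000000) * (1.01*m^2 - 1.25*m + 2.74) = 3.939*m^2 - 4.875*m + 10.686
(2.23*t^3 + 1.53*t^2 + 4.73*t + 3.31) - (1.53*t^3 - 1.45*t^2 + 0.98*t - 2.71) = 0.7*t^3 + 2.98*t^2 + 3.75*t + 6.02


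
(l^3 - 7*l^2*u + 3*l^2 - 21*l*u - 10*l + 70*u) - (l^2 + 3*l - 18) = l^3 - 7*l^2*u + 2*l^2 - 21*l*u - 13*l + 70*u + 18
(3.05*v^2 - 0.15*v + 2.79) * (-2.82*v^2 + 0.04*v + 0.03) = -8.601*v^4 + 0.545*v^3 - 7.7823*v^2 + 0.1071*v + 0.0837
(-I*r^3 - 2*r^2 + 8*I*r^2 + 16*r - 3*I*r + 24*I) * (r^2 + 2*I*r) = -I*r^5 + 8*I*r^4 - 7*I*r^3 + 6*r^2 + 56*I*r^2 - 48*r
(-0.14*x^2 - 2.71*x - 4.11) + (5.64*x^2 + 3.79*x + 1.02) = 5.5*x^2 + 1.08*x - 3.09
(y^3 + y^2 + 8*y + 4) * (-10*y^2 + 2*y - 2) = -10*y^5 - 8*y^4 - 80*y^3 - 26*y^2 - 8*y - 8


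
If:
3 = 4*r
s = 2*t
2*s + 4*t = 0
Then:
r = 3/4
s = 0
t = 0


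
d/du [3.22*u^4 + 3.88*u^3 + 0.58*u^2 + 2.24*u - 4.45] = 12.88*u^3 + 11.64*u^2 + 1.16*u + 2.24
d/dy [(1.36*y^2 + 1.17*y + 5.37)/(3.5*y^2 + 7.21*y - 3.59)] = (5.7106*y^2 - 47.3548*y - 42.918)/(12.25*y^4 + 50.47*y^3 + 26.8541*y^2 - 51.7678*y + 12.8881)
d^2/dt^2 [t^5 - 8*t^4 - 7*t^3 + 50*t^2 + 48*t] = 20*t^3 - 96*t^2 - 42*t + 100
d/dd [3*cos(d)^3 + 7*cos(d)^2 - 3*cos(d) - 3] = (-9*cos(d)^2 - 14*cos(d) + 3)*sin(d)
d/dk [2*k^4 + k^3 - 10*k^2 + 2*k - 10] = 8*k^3 + 3*k^2 - 20*k + 2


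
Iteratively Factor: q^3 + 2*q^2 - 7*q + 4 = (q - 1)*(q^2 + 3*q - 4) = (q - 1)^2*(q + 4)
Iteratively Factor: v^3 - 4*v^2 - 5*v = (v - 5)*(v^2 + v) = (v - 5)*(v + 1)*(v)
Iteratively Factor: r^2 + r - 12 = (r + 4)*(r - 3)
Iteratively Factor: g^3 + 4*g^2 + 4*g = (g + 2)*(g^2 + 2*g) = (g + 2)^2*(g)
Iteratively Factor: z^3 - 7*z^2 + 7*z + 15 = (z - 5)*(z^2 - 2*z - 3) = (z - 5)*(z - 3)*(z + 1)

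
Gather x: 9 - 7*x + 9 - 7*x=18 - 14*x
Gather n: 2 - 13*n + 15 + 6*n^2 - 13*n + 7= 6*n^2 - 26*n + 24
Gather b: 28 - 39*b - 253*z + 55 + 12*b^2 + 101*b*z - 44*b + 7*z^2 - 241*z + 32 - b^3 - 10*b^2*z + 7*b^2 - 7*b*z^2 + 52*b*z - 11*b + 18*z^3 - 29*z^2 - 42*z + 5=-b^3 + b^2*(19 - 10*z) + b*(-7*z^2 + 153*z - 94) + 18*z^3 - 22*z^2 - 536*z + 120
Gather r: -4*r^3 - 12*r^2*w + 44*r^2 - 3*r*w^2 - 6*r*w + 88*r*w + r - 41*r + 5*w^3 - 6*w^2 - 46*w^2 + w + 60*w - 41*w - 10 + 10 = -4*r^3 + r^2*(44 - 12*w) + r*(-3*w^2 + 82*w - 40) + 5*w^3 - 52*w^2 + 20*w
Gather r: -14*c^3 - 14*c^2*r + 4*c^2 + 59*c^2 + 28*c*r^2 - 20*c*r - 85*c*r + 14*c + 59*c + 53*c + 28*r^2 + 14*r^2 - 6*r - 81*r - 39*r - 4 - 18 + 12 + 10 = -14*c^3 + 63*c^2 + 126*c + r^2*(28*c + 42) + r*(-14*c^2 - 105*c - 126)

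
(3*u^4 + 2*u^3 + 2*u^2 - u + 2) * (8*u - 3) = 24*u^5 + 7*u^4 + 10*u^3 - 14*u^2 + 19*u - 6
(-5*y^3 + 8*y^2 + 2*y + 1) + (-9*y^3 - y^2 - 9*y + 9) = -14*y^3 + 7*y^2 - 7*y + 10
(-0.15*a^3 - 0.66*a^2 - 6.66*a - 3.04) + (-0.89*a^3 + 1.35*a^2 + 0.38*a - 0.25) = -1.04*a^3 + 0.69*a^2 - 6.28*a - 3.29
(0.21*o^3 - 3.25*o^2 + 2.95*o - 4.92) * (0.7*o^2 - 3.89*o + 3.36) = 0.147*o^5 - 3.0919*o^4 + 15.4131*o^3 - 25.8395*o^2 + 29.0508*o - 16.5312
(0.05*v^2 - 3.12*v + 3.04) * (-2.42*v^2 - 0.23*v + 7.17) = -0.121*v^4 + 7.5389*v^3 - 6.2807*v^2 - 23.0696*v + 21.7968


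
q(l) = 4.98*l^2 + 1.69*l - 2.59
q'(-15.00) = -147.71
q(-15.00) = 1092.56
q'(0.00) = 1.69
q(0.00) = -2.59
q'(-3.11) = -29.29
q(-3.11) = 40.32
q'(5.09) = 52.39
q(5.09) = 135.03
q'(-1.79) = -16.14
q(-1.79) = 10.34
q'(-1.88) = -17.03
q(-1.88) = 11.83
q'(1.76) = 19.22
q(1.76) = 15.81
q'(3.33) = 34.86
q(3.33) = 58.26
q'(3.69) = 38.44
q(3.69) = 71.45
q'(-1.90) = -17.23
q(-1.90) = 12.18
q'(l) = 9.96*l + 1.69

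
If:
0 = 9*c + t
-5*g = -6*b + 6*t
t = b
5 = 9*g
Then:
No Solution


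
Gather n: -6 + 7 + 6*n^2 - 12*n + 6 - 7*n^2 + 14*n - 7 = -n^2 + 2*n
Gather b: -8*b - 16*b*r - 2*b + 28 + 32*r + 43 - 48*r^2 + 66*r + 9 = b*(-16*r - 10) - 48*r^2 + 98*r + 80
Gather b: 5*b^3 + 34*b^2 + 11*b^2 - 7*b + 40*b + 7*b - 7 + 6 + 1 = 5*b^3 + 45*b^2 + 40*b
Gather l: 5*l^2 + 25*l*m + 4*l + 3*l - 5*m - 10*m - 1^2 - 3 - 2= 5*l^2 + l*(25*m + 7) - 15*m - 6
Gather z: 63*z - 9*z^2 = -9*z^2 + 63*z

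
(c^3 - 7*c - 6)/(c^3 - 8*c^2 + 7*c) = (c^3 - 7*c - 6)/(c*(c^2 - 8*c + 7))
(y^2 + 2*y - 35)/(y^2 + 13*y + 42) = (y - 5)/(y + 6)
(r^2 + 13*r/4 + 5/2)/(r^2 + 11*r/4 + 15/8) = 2*(r + 2)/(2*r + 3)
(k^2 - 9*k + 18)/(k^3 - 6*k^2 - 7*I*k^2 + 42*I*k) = (k - 3)/(k*(k - 7*I))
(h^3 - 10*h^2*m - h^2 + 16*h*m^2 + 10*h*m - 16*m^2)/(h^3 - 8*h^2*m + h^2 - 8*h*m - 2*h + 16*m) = (h - 2*m)/(h + 2)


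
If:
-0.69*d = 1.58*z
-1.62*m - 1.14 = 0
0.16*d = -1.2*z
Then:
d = 0.00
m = -0.70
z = 0.00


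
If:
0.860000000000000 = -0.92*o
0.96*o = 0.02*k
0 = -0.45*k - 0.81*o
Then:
No Solution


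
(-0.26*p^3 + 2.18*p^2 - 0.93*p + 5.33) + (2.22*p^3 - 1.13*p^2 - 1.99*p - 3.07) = 1.96*p^3 + 1.05*p^2 - 2.92*p + 2.26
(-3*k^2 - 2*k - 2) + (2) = -3*k^2 - 2*k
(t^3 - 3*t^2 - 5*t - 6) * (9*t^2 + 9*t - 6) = 9*t^5 - 18*t^4 - 78*t^3 - 81*t^2 - 24*t + 36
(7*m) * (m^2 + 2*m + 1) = 7*m^3 + 14*m^2 + 7*m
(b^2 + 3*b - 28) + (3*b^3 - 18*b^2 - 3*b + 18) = 3*b^3 - 17*b^2 - 10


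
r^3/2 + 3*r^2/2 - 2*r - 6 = (r/2 + 1)*(r - 2)*(r + 3)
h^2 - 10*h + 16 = (h - 8)*(h - 2)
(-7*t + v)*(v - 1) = -7*t*v + 7*t + v^2 - v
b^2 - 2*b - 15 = (b - 5)*(b + 3)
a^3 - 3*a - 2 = (a - 2)*(a + 1)^2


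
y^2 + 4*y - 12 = (y - 2)*(y + 6)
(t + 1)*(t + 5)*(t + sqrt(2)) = t^3 + sqrt(2)*t^2 + 6*t^2 + 5*t + 6*sqrt(2)*t + 5*sqrt(2)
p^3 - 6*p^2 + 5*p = p*(p - 5)*(p - 1)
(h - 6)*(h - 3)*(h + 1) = h^3 - 8*h^2 + 9*h + 18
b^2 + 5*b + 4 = (b + 1)*(b + 4)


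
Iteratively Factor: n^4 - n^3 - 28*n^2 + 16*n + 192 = (n - 4)*(n^3 + 3*n^2 - 16*n - 48) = (n - 4)^2*(n^2 + 7*n + 12) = (n - 4)^2*(n + 4)*(n + 3)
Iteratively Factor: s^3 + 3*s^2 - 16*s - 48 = (s + 3)*(s^2 - 16) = (s - 4)*(s + 3)*(s + 4)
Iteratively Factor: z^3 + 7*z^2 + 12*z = (z)*(z^2 + 7*z + 12) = z*(z + 4)*(z + 3)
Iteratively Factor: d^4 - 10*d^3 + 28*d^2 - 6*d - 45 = (d - 3)*(d^3 - 7*d^2 + 7*d + 15) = (d - 3)*(d + 1)*(d^2 - 8*d + 15) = (d - 3)^2*(d + 1)*(d - 5)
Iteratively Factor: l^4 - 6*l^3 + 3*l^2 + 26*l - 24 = (l - 4)*(l^3 - 2*l^2 - 5*l + 6) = (l - 4)*(l - 3)*(l^2 + l - 2) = (l - 4)*(l - 3)*(l + 2)*(l - 1)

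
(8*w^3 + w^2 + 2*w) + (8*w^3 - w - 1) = 16*w^3 + w^2 + w - 1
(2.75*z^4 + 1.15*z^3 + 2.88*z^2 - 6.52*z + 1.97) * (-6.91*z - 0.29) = -19.0025*z^5 - 8.744*z^4 - 20.2343*z^3 + 44.218*z^2 - 11.7219*z - 0.5713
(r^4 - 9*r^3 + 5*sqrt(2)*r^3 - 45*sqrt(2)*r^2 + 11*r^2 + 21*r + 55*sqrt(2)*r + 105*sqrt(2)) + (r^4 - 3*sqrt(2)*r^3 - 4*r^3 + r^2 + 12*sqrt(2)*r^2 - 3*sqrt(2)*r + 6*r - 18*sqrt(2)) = 2*r^4 - 13*r^3 + 2*sqrt(2)*r^3 - 33*sqrt(2)*r^2 + 12*r^2 + 27*r + 52*sqrt(2)*r + 87*sqrt(2)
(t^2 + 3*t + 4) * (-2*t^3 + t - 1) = -2*t^5 - 6*t^4 - 7*t^3 + 2*t^2 + t - 4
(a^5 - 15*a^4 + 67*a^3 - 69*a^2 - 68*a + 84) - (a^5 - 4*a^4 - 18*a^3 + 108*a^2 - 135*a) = -11*a^4 + 85*a^3 - 177*a^2 + 67*a + 84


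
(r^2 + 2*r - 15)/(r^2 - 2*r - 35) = (r - 3)/(r - 7)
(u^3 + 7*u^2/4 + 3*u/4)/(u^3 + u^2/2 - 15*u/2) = (4*u^2 + 7*u + 3)/(2*(2*u^2 + u - 15))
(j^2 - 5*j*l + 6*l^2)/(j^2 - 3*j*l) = (j - 2*l)/j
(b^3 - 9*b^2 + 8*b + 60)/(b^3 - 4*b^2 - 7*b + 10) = (b - 6)/(b - 1)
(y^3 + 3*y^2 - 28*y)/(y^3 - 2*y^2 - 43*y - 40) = y*(-y^2 - 3*y + 28)/(-y^3 + 2*y^2 + 43*y + 40)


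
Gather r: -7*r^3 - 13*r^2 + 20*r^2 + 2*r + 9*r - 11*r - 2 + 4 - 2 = -7*r^3 + 7*r^2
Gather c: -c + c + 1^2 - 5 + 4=0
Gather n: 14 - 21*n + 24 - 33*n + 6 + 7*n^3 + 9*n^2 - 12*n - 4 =7*n^3 + 9*n^2 - 66*n + 40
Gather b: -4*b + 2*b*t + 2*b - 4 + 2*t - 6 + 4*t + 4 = b*(2*t - 2) + 6*t - 6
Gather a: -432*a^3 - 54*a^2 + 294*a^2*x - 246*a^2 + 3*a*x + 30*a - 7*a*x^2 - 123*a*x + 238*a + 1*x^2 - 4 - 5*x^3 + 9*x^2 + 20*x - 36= -432*a^3 + a^2*(294*x - 300) + a*(-7*x^2 - 120*x + 268) - 5*x^3 + 10*x^2 + 20*x - 40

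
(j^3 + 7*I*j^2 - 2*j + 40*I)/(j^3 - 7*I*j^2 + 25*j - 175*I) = (j^2 + 2*I*j + 8)/(j^2 - 12*I*j - 35)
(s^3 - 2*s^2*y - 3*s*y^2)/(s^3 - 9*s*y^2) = (s + y)/(s + 3*y)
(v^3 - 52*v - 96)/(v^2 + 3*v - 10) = (v^3 - 52*v - 96)/(v^2 + 3*v - 10)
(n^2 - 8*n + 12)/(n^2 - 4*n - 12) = (n - 2)/(n + 2)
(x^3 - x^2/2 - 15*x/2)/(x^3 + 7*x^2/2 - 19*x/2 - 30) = x/(x + 4)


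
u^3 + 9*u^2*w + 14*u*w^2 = u*(u + 2*w)*(u + 7*w)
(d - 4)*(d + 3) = d^2 - d - 12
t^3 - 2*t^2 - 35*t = t*(t - 7)*(t + 5)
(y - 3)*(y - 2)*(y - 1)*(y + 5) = y^4 - y^3 - 19*y^2 + 49*y - 30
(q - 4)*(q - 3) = q^2 - 7*q + 12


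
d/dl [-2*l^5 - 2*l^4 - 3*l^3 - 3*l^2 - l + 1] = -10*l^4 - 8*l^3 - 9*l^2 - 6*l - 1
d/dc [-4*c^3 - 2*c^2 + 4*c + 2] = -12*c^2 - 4*c + 4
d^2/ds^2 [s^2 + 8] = 2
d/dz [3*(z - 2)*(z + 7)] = 6*z + 15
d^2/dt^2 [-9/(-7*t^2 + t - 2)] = 18*(-49*t^2 + 7*t + (14*t - 1)^2 - 14)/(7*t^2 - t + 2)^3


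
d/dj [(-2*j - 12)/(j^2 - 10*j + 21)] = 2*(-j^2 + 10*j + 2*(j - 5)*(j + 6) - 21)/(j^2 - 10*j + 21)^2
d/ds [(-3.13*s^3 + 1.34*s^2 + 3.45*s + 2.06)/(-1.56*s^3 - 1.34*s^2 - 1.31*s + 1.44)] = (1.77635683940025e-15*s^5 + 6.2846*s^4 + 18.9646*s^3 - 1.0132*s^2 + 9.38*s + 7.6666)/(2.4336*s^6 + 4.1808*s^5 + 5.8828*s^4 - 0.982*s^3 - 2.1431*s^2 - 3.7728*s + 2.0736)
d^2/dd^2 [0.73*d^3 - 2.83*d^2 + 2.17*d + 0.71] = 4.38*d - 5.66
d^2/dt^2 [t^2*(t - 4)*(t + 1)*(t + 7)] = 20*t^3 + 48*t^2 - 150*t - 56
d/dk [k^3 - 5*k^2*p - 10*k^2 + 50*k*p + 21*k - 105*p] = 3*k^2 - 10*k*p - 20*k + 50*p + 21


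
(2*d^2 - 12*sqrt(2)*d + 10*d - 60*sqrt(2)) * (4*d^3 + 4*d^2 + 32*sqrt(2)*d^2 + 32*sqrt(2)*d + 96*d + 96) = 8*d^5 + 16*sqrt(2)*d^4 + 48*d^4 - 536*d^3 + 96*sqrt(2)*d^3 - 3456*d^2 - 1072*sqrt(2)*d^2 - 6912*sqrt(2)*d - 2880*d - 5760*sqrt(2)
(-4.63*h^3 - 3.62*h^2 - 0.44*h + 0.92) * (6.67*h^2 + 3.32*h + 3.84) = -30.8821*h^5 - 39.517*h^4 - 32.7324*h^3 - 9.2252*h^2 + 1.3648*h + 3.5328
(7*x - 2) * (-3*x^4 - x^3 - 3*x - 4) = -21*x^5 - x^4 + 2*x^3 - 21*x^2 - 22*x + 8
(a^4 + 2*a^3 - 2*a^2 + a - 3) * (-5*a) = -5*a^5 - 10*a^4 + 10*a^3 - 5*a^2 + 15*a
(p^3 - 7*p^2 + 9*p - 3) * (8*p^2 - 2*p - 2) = 8*p^5 - 58*p^4 + 84*p^3 - 28*p^2 - 12*p + 6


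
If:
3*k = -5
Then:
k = -5/3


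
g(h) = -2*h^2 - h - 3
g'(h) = -4*h - 1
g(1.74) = -10.80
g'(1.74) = -7.96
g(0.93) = -5.66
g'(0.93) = -4.72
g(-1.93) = -8.52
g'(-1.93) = 6.72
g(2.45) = -17.46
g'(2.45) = -10.80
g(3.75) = -34.88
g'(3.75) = -16.00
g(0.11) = -3.13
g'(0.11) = -1.44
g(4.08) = -40.37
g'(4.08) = -17.32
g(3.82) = -36.00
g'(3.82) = -16.28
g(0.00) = -3.00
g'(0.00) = -1.00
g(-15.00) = -438.00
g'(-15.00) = 59.00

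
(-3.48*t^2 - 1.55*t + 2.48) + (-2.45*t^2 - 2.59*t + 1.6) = -5.93*t^2 - 4.14*t + 4.08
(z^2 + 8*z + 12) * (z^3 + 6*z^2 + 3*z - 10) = z^5 + 14*z^4 + 63*z^3 + 86*z^2 - 44*z - 120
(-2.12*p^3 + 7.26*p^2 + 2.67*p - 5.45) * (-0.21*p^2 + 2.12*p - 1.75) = 0.4452*p^5 - 6.019*p^4 + 18.5405*p^3 - 5.9001*p^2 - 16.2265*p + 9.5375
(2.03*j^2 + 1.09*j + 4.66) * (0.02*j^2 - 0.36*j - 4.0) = 0.0406*j^4 - 0.709*j^3 - 8.4192*j^2 - 6.0376*j - 18.64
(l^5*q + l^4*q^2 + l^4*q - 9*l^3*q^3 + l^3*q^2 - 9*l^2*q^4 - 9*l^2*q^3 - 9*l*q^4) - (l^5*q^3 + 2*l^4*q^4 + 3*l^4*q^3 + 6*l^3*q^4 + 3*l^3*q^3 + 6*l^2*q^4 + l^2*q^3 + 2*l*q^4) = -l^5*q^3 + l^5*q - 2*l^4*q^4 - 3*l^4*q^3 + l^4*q^2 + l^4*q - 6*l^3*q^4 - 12*l^3*q^3 + l^3*q^2 - 15*l^2*q^4 - 10*l^2*q^3 - 11*l*q^4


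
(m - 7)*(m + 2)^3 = m^4 - m^3 - 30*m^2 - 76*m - 56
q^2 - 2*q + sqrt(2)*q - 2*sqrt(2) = (q - 2)*(q + sqrt(2))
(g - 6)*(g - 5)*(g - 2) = g^3 - 13*g^2 + 52*g - 60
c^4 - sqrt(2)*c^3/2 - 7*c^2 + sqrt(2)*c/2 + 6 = (c - 1)*(c + 1)*(c - 2*sqrt(2))*(c + 3*sqrt(2)/2)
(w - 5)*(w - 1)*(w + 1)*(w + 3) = w^4 - 2*w^3 - 16*w^2 + 2*w + 15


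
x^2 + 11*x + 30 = (x + 5)*(x + 6)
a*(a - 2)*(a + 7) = a^3 + 5*a^2 - 14*a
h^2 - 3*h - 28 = (h - 7)*(h + 4)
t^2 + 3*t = t*(t + 3)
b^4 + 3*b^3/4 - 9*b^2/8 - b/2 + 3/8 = (b - 3/4)*(b - 1/2)*(b + 1)^2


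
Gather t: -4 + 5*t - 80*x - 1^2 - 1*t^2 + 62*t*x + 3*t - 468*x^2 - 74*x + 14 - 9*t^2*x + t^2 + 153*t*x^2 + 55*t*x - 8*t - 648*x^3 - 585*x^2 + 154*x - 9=-9*t^2*x + t*(153*x^2 + 117*x) - 648*x^3 - 1053*x^2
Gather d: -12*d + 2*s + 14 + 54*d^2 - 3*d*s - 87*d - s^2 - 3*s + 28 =54*d^2 + d*(-3*s - 99) - s^2 - s + 42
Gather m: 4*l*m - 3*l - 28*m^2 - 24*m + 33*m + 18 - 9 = -3*l - 28*m^2 + m*(4*l + 9) + 9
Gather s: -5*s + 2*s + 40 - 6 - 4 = 30 - 3*s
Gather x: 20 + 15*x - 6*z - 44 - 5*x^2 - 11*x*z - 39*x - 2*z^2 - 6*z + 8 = -5*x^2 + x*(-11*z - 24) - 2*z^2 - 12*z - 16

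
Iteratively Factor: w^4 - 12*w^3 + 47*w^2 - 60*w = (w - 4)*(w^3 - 8*w^2 + 15*w) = (w - 4)*(w - 3)*(w^2 - 5*w) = w*(w - 4)*(w - 3)*(w - 5)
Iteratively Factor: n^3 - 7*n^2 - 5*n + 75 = (n - 5)*(n^2 - 2*n - 15) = (n - 5)^2*(n + 3)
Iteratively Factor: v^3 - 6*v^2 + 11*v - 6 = (v - 3)*(v^2 - 3*v + 2) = (v - 3)*(v - 1)*(v - 2)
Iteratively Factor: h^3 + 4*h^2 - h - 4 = (h + 4)*(h^2 - 1) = (h + 1)*(h + 4)*(h - 1)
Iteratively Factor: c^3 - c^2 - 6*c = (c)*(c^2 - c - 6) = c*(c + 2)*(c - 3)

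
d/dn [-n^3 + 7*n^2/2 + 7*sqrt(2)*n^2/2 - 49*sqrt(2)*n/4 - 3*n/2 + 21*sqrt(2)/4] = -3*n^2 + 7*n + 7*sqrt(2)*n - 49*sqrt(2)/4 - 3/2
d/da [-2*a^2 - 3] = -4*a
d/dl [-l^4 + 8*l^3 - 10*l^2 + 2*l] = -4*l^3 + 24*l^2 - 20*l + 2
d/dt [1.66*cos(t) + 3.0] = -1.66*sin(t)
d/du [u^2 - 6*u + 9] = 2*u - 6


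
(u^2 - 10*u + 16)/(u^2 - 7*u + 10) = (u - 8)/(u - 5)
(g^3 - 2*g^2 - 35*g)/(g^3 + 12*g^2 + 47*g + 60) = g*(g - 7)/(g^2 + 7*g + 12)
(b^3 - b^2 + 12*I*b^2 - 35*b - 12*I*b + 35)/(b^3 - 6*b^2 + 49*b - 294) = (b^2 + b*(-1 + 5*I) - 5*I)/(b^2 - b*(6 + 7*I) + 42*I)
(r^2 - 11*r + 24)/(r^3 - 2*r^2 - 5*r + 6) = (r - 8)/(r^2 + r - 2)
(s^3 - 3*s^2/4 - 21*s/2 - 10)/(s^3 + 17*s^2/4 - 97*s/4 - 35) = (s + 2)/(s + 7)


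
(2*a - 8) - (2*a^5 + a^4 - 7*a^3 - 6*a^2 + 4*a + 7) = -2*a^5 - a^4 + 7*a^3 + 6*a^2 - 2*a - 15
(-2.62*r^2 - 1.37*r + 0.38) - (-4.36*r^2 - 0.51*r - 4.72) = 1.74*r^2 - 0.86*r + 5.1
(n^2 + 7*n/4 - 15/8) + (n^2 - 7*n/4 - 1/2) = 2*n^2 - 19/8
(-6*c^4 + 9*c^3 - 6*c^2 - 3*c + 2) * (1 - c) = 6*c^5 - 15*c^4 + 15*c^3 - 3*c^2 - 5*c + 2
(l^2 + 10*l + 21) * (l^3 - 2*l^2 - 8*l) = l^5 + 8*l^4 - 7*l^3 - 122*l^2 - 168*l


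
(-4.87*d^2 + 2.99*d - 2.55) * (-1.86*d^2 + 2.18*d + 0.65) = 9.0582*d^4 - 16.178*d^3 + 8.0957*d^2 - 3.6155*d - 1.6575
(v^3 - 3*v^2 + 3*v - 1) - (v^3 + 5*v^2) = -8*v^2 + 3*v - 1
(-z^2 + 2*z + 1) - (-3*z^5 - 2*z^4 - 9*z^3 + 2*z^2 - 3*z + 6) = 3*z^5 + 2*z^4 + 9*z^3 - 3*z^2 + 5*z - 5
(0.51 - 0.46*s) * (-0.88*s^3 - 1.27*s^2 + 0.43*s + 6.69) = 0.4048*s^4 + 0.1354*s^3 - 0.8455*s^2 - 2.8581*s + 3.4119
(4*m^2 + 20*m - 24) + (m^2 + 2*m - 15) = 5*m^2 + 22*m - 39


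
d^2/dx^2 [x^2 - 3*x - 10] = 2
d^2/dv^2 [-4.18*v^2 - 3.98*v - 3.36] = -8.36000000000000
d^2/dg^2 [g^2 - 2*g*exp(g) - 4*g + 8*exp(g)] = -2*g*exp(g) + 4*exp(g) + 2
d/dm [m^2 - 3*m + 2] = 2*m - 3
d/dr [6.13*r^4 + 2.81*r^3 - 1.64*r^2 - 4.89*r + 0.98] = 24.52*r^3 + 8.43*r^2 - 3.28*r - 4.89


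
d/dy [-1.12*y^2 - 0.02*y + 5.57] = -2.24*y - 0.02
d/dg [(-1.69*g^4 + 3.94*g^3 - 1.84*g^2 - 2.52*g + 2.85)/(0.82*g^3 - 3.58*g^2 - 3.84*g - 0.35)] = (-1.3858*g^6 + 12.1004*g^5 + 6.87239999999999*g^4 - 23.7604*g^3 - 13.104*g^2 + 21.694*g + 11.826)/(0.6724*g^6 - 5.8712*g^5 + 6.5188*g^4 + 26.9204*g^3 + 17.2516*g^2 + 2.688*g + 0.1225)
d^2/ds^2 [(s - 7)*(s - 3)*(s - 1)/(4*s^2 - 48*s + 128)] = (11*s^3 - 159*s^2 + 852*s - 1712)/(2*(s^6 - 36*s^5 + 528*s^4 - 4032*s^3 + 16896*s^2 - 36864*s + 32768))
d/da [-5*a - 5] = -5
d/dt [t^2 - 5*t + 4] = 2*t - 5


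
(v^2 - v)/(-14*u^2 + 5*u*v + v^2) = v*(v - 1)/(-14*u^2 + 5*u*v + v^2)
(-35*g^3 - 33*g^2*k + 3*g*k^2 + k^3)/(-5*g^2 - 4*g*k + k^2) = 7*g + k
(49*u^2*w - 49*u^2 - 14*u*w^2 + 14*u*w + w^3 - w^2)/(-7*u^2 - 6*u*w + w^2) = (-7*u*w + 7*u + w^2 - w)/(u + w)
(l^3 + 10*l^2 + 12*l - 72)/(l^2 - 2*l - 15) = (-l^3 - 10*l^2 - 12*l + 72)/(-l^2 + 2*l + 15)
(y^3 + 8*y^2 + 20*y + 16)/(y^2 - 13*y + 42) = (y^3 + 8*y^2 + 20*y + 16)/(y^2 - 13*y + 42)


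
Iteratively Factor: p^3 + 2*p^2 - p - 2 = (p - 1)*(p^2 + 3*p + 2) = (p - 1)*(p + 1)*(p + 2)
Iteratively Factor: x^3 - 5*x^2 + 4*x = (x - 1)*(x^2 - 4*x) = (x - 4)*(x - 1)*(x)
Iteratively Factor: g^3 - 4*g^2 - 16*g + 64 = (g + 4)*(g^2 - 8*g + 16) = (g - 4)*(g + 4)*(g - 4)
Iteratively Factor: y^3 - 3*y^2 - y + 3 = (y + 1)*(y^2 - 4*y + 3) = (y - 3)*(y + 1)*(y - 1)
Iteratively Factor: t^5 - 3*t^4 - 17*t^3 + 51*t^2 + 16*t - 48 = (t - 1)*(t^4 - 2*t^3 - 19*t^2 + 32*t + 48) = (t - 4)*(t - 1)*(t^3 + 2*t^2 - 11*t - 12) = (t - 4)*(t - 1)*(t + 4)*(t^2 - 2*t - 3) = (t - 4)*(t - 1)*(t + 1)*(t + 4)*(t - 3)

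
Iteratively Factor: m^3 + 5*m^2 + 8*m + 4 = (m + 1)*(m^2 + 4*m + 4) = (m + 1)*(m + 2)*(m + 2)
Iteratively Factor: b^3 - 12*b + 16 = (b - 2)*(b^2 + 2*b - 8) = (b - 2)^2*(b + 4)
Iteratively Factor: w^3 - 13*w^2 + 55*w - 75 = (w - 5)*(w^2 - 8*w + 15) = (w - 5)^2*(w - 3)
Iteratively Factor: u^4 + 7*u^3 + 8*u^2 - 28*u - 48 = (u + 3)*(u^3 + 4*u^2 - 4*u - 16) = (u - 2)*(u + 3)*(u^2 + 6*u + 8) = (u - 2)*(u + 2)*(u + 3)*(u + 4)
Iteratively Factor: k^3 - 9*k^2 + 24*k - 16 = (k - 1)*(k^2 - 8*k + 16) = (k - 4)*(k - 1)*(k - 4)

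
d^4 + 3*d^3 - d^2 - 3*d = d*(d - 1)*(d + 1)*(d + 3)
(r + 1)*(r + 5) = r^2 + 6*r + 5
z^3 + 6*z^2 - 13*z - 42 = (z - 3)*(z + 2)*(z + 7)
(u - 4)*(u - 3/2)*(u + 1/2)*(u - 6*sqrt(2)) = u^4 - 6*sqrt(2)*u^3 - 5*u^3 + 13*u^2/4 + 30*sqrt(2)*u^2 - 39*sqrt(2)*u/2 + 3*u - 18*sqrt(2)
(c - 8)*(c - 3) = c^2 - 11*c + 24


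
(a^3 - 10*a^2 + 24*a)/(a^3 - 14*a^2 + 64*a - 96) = a/(a - 4)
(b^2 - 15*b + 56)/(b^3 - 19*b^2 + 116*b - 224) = 1/(b - 4)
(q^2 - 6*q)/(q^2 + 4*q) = (q - 6)/(q + 4)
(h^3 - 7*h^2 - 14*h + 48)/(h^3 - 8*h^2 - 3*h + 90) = (h^2 - 10*h + 16)/(h^2 - 11*h + 30)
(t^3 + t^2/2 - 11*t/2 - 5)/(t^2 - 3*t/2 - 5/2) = t + 2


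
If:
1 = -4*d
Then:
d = -1/4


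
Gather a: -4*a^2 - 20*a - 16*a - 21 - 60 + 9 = -4*a^2 - 36*a - 72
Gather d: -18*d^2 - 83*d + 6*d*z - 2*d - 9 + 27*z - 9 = -18*d^2 + d*(6*z - 85) + 27*z - 18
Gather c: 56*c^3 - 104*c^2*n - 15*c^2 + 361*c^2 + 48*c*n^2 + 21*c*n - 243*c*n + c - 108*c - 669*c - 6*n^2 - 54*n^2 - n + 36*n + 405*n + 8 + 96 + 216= 56*c^3 + c^2*(346 - 104*n) + c*(48*n^2 - 222*n - 776) - 60*n^2 + 440*n + 320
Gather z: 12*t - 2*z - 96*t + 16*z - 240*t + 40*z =-324*t + 54*z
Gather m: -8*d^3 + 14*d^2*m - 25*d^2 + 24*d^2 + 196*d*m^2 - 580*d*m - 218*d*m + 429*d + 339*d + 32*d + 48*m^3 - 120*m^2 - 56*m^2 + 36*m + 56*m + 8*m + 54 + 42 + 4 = -8*d^3 - d^2 + 800*d + 48*m^3 + m^2*(196*d - 176) + m*(14*d^2 - 798*d + 100) + 100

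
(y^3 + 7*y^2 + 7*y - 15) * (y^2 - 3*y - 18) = y^5 + 4*y^4 - 32*y^3 - 162*y^2 - 81*y + 270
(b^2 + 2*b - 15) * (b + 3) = b^3 + 5*b^2 - 9*b - 45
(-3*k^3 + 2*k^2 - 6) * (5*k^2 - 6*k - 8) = -15*k^5 + 28*k^4 + 12*k^3 - 46*k^2 + 36*k + 48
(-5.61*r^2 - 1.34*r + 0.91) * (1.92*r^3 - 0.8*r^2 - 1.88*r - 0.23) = -10.7712*r^5 + 1.9152*r^4 + 13.366*r^3 + 3.0815*r^2 - 1.4026*r - 0.2093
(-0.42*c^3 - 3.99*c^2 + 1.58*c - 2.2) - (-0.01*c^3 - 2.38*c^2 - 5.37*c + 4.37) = -0.41*c^3 - 1.61*c^2 + 6.95*c - 6.57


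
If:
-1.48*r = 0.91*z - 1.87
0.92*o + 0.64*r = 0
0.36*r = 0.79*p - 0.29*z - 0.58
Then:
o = 0.427732079905993*z - 0.878965922444183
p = 0.0868970236058844*z + 1.3099555251454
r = 1.26351351351351 - 0.614864864864865*z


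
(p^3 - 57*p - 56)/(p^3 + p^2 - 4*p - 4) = (p^2 - p - 56)/(p^2 - 4)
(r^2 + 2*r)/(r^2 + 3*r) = (r + 2)/(r + 3)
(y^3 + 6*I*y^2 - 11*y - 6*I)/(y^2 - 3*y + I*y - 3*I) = (y^2 + 5*I*y - 6)/(y - 3)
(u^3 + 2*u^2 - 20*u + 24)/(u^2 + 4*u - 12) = u - 2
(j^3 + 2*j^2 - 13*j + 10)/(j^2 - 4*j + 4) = (j^2 + 4*j - 5)/(j - 2)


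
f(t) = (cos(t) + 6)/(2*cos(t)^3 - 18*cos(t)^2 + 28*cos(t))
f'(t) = (cos(t) + 6)*(6*sin(t)*cos(t)^2 - 36*sin(t)*cos(t) + 28*sin(t))/(2*cos(t)^3 - 18*cos(t)^2 + 28*cos(t))^2 - sin(t)/(2*cos(t)^3 - 18*cos(t)^2 + 28*cos(t)) = (-213*cos(t) + 9*cos(2*t) + cos(3*t) + 177)*sin(t)/(4*(cos(t) - 7)^2*(cos(t) - 2)^2*cos(t)^2)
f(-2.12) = -0.28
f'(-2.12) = -0.62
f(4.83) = 2.01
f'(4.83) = -15.35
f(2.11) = -0.28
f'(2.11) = 0.65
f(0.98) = 0.63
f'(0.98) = 0.42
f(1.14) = 0.74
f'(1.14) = 0.98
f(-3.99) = -0.20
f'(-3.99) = 0.33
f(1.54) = 7.14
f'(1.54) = 225.81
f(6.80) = 0.57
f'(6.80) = -0.01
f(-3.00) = -0.11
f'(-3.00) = -0.02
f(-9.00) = -0.12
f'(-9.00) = -0.09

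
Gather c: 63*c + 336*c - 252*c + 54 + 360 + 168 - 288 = 147*c + 294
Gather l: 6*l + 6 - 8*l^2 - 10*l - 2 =-8*l^2 - 4*l + 4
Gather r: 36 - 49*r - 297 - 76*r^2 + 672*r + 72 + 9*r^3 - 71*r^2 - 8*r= 9*r^3 - 147*r^2 + 615*r - 189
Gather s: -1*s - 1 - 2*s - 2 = -3*s - 3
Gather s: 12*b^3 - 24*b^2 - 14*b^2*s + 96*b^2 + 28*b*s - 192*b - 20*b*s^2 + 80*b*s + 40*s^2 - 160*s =12*b^3 + 72*b^2 - 192*b + s^2*(40 - 20*b) + s*(-14*b^2 + 108*b - 160)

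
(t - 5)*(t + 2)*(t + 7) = t^3 + 4*t^2 - 31*t - 70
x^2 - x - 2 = (x - 2)*(x + 1)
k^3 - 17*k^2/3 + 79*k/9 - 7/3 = (k - 3)*(k - 7/3)*(k - 1/3)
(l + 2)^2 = l^2 + 4*l + 4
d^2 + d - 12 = (d - 3)*(d + 4)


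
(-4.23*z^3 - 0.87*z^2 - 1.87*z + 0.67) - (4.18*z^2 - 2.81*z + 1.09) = -4.23*z^3 - 5.05*z^2 + 0.94*z - 0.42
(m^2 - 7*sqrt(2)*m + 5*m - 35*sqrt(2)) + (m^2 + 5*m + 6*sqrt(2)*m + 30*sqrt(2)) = 2*m^2 - sqrt(2)*m + 10*m - 5*sqrt(2)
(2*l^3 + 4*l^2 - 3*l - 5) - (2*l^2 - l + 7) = 2*l^3 + 2*l^2 - 2*l - 12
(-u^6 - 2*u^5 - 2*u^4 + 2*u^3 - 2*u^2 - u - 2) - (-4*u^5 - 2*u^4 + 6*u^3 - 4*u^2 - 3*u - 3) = -u^6 + 2*u^5 - 4*u^3 + 2*u^2 + 2*u + 1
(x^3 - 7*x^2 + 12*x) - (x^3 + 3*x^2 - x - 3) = -10*x^2 + 13*x + 3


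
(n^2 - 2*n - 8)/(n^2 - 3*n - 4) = (n + 2)/(n + 1)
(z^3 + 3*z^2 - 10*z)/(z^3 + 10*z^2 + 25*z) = (z - 2)/(z + 5)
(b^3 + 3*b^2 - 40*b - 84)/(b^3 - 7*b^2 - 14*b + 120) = (b^2 + 9*b + 14)/(b^2 - b - 20)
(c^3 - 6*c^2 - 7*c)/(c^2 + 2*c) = (c^2 - 6*c - 7)/(c + 2)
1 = 1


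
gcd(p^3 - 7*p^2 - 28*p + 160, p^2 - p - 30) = p + 5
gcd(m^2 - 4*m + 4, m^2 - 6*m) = 1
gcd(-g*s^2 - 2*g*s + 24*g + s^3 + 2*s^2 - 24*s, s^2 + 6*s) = s + 6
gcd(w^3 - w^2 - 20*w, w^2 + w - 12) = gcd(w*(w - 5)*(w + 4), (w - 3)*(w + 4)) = w + 4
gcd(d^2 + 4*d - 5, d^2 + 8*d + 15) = d + 5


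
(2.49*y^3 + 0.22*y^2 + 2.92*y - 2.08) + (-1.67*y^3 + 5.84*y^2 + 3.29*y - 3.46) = 0.82*y^3 + 6.06*y^2 + 6.21*y - 5.54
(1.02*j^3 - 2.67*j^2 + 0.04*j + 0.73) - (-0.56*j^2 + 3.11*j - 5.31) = 1.02*j^3 - 2.11*j^2 - 3.07*j + 6.04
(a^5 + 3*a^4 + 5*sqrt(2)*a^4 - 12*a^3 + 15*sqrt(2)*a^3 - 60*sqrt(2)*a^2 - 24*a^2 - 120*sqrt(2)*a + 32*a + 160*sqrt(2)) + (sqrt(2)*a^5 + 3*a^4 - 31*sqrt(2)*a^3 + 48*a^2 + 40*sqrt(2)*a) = a^5 + sqrt(2)*a^5 + 6*a^4 + 5*sqrt(2)*a^4 - 16*sqrt(2)*a^3 - 12*a^3 - 60*sqrt(2)*a^2 + 24*a^2 - 80*sqrt(2)*a + 32*a + 160*sqrt(2)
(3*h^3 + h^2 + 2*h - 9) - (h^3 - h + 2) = 2*h^3 + h^2 + 3*h - 11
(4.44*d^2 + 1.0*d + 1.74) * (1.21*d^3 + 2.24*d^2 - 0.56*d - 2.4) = 5.3724*d^5 + 11.1556*d^4 + 1.859*d^3 - 7.3184*d^2 - 3.3744*d - 4.176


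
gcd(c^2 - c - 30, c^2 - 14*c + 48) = c - 6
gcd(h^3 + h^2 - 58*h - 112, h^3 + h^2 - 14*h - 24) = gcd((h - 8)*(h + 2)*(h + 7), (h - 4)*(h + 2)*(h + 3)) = h + 2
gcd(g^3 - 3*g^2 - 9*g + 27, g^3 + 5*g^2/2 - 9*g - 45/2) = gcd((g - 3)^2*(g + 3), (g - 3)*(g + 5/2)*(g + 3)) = g^2 - 9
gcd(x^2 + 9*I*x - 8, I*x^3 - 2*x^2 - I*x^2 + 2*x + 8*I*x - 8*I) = 1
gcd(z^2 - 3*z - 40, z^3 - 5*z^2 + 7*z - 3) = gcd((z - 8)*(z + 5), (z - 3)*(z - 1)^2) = 1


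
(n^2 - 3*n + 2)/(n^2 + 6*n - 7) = (n - 2)/(n + 7)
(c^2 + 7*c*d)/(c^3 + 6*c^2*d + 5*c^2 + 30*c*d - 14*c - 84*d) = c*(c + 7*d)/(c^3 + 6*c^2*d + 5*c^2 + 30*c*d - 14*c - 84*d)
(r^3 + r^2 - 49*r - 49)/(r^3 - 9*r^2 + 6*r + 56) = (r^2 + 8*r + 7)/(r^2 - 2*r - 8)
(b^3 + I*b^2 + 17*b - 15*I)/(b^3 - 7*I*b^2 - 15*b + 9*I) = (b + 5*I)/(b - 3*I)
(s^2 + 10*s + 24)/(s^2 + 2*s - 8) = (s + 6)/(s - 2)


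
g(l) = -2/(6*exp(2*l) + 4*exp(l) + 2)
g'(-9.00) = 0.00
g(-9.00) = -1.00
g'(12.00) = 0.00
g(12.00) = 0.00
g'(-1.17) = 0.33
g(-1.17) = -0.52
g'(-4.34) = 0.03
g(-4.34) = -0.97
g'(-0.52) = 0.31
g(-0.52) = -0.31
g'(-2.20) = 0.19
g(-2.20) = -0.79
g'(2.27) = 0.01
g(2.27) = -0.00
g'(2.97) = 0.00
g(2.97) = -0.00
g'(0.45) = 0.13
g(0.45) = -0.09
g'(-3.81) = 0.04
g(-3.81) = -0.96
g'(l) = -2*(-12*exp(2*l) - 4*exp(l))/(6*exp(2*l) + 4*exp(l) + 2)^2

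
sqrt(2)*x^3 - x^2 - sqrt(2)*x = x*(x - sqrt(2))*(sqrt(2)*x + 1)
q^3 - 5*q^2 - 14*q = q*(q - 7)*(q + 2)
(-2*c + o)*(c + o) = -2*c^2 - c*o + o^2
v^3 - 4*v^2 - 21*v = v*(v - 7)*(v + 3)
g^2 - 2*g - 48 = (g - 8)*(g + 6)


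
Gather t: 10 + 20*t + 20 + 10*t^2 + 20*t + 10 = 10*t^2 + 40*t + 40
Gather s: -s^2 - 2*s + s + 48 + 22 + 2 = -s^2 - s + 72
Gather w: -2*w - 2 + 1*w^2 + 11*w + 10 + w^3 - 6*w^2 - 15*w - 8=w^3 - 5*w^2 - 6*w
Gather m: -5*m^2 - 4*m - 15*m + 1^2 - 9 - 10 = -5*m^2 - 19*m - 18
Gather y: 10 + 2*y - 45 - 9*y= -7*y - 35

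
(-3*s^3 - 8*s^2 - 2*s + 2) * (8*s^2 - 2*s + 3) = -24*s^5 - 58*s^4 - 9*s^3 - 4*s^2 - 10*s + 6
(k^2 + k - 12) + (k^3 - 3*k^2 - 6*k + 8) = k^3 - 2*k^2 - 5*k - 4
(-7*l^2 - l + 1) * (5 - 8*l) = 56*l^3 - 27*l^2 - 13*l + 5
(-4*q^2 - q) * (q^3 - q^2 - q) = -4*q^5 + 3*q^4 + 5*q^3 + q^2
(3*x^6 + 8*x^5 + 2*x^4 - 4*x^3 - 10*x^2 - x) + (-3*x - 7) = 3*x^6 + 8*x^5 + 2*x^4 - 4*x^3 - 10*x^2 - 4*x - 7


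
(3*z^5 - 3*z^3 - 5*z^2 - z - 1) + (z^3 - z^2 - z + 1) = 3*z^5 - 2*z^3 - 6*z^2 - 2*z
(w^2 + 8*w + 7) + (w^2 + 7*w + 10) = 2*w^2 + 15*w + 17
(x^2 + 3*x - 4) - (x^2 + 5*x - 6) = 2 - 2*x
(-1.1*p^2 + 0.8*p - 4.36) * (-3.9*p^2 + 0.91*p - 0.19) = 4.29*p^4 - 4.121*p^3 + 17.941*p^2 - 4.1196*p + 0.8284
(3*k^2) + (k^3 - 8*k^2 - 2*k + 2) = k^3 - 5*k^2 - 2*k + 2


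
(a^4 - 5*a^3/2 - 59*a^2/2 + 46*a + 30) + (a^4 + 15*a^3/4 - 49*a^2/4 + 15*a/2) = 2*a^4 + 5*a^3/4 - 167*a^2/4 + 107*a/2 + 30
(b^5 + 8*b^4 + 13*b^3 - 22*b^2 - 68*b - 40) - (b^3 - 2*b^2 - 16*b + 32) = b^5 + 8*b^4 + 12*b^3 - 20*b^2 - 52*b - 72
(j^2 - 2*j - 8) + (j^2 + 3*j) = 2*j^2 + j - 8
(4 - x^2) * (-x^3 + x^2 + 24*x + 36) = x^5 - x^4 - 28*x^3 - 32*x^2 + 96*x + 144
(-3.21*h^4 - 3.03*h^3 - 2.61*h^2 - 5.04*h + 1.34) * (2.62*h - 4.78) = -8.4102*h^5 + 7.4052*h^4 + 7.6452*h^3 - 0.729000000000001*h^2 + 27.602*h - 6.4052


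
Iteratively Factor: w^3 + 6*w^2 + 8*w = (w)*(w^2 + 6*w + 8) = w*(w + 4)*(w + 2)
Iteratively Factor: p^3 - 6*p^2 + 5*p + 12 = (p - 3)*(p^2 - 3*p - 4) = (p - 3)*(p + 1)*(p - 4)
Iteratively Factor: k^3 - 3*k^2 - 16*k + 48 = (k - 4)*(k^2 + k - 12) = (k - 4)*(k + 4)*(k - 3)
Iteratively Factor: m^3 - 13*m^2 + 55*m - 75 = (m - 5)*(m^2 - 8*m + 15) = (m - 5)^2*(m - 3)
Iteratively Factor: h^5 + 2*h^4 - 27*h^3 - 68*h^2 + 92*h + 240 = (h - 5)*(h^4 + 7*h^3 + 8*h^2 - 28*h - 48) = (h - 5)*(h + 4)*(h^3 + 3*h^2 - 4*h - 12) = (h - 5)*(h + 2)*(h + 4)*(h^2 + h - 6) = (h - 5)*(h - 2)*(h + 2)*(h + 4)*(h + 3)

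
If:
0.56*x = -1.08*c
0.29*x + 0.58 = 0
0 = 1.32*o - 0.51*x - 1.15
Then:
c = 1.04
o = 0.10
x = -2.00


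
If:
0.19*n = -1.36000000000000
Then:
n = -7.16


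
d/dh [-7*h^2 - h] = -14*h - 1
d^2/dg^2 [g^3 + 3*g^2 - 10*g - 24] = 6*g + 6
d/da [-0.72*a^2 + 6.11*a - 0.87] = 6.11 - 1.44*a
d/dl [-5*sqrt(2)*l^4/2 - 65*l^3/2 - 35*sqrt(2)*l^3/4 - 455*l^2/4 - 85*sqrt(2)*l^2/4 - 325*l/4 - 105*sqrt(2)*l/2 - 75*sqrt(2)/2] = -10*sqrt(2)*l^3 - 195*l^2/2 - 105*sqrt(2)*l^2/4 - 455*l/2 - 85*sqrt(2)*l/2 - 325/4 - 105*sqrt(2)/2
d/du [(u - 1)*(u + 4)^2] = (u + 4)*(3*u + 2)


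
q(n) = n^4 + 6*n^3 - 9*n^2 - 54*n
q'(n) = 4*n^3 + 18*n^2 - 18*n - 54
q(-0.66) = 30.18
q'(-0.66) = -35.43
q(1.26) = -67.81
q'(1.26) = -40.10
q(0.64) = -36.51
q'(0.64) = -57.10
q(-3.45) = -25.53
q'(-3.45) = 58.09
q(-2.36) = 29.47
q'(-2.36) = 36.16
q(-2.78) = 11.38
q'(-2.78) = 49.21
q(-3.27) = -15.11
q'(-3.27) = 57.47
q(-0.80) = 34.78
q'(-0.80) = -30.13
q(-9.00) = 1944.00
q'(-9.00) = -1350.00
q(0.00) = 0.00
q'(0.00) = -54.00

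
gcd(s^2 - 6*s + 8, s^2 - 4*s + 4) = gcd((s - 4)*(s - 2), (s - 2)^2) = s - 2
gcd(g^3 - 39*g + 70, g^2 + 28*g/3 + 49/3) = g + 7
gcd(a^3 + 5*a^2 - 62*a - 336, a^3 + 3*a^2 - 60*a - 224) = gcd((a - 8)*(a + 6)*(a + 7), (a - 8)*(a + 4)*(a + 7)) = a^2 - a - 56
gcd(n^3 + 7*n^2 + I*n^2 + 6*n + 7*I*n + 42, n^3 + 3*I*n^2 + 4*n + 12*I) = n^2 + I*n + 6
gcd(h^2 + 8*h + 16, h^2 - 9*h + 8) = 1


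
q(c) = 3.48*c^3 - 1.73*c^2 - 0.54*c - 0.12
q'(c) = 10.44*c^2 - 3.46*c - 0.54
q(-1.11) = -6.41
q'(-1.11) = 16.16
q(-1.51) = -15.23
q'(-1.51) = 28.49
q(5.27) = 458.33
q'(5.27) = 271.17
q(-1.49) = -14.67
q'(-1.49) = 27.79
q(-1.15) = -7.08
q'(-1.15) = 17.25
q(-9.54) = -3173.93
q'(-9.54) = 982.63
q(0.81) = 0.16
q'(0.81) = 3.51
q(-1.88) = -28.34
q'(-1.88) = 42.86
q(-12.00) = -6256.20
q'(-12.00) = 1544.34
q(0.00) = -0.12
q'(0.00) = -0.54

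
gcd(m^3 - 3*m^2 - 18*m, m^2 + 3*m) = m^2 + 3*m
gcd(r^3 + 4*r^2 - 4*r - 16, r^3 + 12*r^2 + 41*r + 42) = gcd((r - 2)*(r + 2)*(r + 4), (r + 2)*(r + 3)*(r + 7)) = r + 2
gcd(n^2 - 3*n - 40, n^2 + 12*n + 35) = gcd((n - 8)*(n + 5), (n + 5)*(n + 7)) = n + 5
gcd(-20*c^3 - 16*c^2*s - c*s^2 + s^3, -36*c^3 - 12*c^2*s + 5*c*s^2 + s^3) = 2*c + s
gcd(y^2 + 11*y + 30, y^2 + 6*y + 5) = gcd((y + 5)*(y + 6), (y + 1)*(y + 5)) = y + 5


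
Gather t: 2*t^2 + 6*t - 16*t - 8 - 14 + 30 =2*t^2 - 10*t + 8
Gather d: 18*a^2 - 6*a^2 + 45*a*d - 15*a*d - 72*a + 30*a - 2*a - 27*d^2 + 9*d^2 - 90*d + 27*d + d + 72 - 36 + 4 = 12*a^2 - 44*a - 18*d^2 + d*(30*a - 62) + 40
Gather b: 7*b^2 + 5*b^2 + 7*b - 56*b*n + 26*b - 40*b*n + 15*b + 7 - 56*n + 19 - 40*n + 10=12*b^2 + b*(48 - 96*n) - 96*n + 36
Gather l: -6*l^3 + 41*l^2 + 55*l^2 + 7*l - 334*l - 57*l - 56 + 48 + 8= -6*l^3 + 96*l^2 - 384*l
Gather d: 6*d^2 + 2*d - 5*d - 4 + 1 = 6*d^2 - 3*d - 3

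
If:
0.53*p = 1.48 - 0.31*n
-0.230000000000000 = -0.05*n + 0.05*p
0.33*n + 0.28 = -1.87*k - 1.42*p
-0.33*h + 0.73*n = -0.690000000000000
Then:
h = 12.41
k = -1.02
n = 4.66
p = 0.06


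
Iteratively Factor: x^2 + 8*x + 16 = (x + 4)*(x + 4)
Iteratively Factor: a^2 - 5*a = (a - 5)*(a)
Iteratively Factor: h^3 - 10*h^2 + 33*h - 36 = (h - 3)*(h^2 - 7*h + 12) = (h - 4)*(h - 3)*(h - 3)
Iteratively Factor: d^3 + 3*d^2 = (d + 3)*(d^2) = d*(d + 3)*(d)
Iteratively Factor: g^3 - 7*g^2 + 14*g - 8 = (g - 2)*(g^2 - 5*g + 4) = (g - 2)*(g - 1)*(g - 4)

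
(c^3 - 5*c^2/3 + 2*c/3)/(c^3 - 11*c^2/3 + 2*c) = (c - 1)/(c - 3)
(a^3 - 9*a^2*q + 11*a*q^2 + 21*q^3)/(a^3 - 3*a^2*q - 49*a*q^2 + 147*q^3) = (a + q)/(a + 7*q)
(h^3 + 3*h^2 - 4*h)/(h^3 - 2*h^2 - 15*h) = (-h^2 - 3*h + 4)/(-h^2 + 2*h + 15)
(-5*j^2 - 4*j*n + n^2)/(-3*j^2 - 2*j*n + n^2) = (5*j - n)/(3*j - n)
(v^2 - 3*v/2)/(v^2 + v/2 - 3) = v/(v + 2)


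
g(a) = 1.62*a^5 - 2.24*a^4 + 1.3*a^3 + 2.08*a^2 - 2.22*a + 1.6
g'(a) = 8.1*a^4 - 8.96*a^3 + 3.9*a^2 + 4.16*a - 2.22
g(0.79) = 1.41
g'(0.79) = 2.24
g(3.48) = 572.15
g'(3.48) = 869.84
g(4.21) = 1564.96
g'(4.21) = 1960.40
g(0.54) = 1.10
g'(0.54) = 0.44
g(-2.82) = -435.32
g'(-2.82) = 730.25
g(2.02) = 33.51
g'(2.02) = 83.11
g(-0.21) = 2.14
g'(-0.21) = -2.82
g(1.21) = 3.66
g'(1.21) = 10.01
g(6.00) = 10038.04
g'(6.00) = 8725.38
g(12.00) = 359180.08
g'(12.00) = 153088.02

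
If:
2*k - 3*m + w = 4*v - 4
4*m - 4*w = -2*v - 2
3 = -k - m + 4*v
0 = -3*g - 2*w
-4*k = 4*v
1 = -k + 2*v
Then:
No Solution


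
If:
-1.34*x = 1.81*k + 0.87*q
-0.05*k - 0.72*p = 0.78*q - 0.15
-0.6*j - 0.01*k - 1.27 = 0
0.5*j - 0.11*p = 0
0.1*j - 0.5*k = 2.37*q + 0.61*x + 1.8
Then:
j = -3.19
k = 64.10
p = -14.48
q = 9.45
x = -92.72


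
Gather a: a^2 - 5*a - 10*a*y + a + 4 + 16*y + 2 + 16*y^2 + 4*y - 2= a^2 + a*(-10*y - 4) + 16*y^2 + 20*y + 4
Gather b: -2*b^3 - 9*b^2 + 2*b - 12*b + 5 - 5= -2*b^3 - 9*b^2 - 10*b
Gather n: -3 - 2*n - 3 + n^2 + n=n^2 - n - 6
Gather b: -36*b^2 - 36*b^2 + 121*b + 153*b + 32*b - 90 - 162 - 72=-72*b^2 + 306*b - 324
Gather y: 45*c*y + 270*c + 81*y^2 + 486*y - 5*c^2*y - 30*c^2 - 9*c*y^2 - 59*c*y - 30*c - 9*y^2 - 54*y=-30*c^2 + 240*c + y^2*(72 - 9*c) + y*(-5*c^2 - 14*c + 432)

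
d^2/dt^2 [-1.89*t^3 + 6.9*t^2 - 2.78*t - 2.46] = 13.8 - 11.34*t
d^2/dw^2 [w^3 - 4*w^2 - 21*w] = 6*w - 8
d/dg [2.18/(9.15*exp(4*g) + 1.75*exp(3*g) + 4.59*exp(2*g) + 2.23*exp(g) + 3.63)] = (-79.788*exp(3*g) - 11.445*exp(2*g) - 20.0124*exp(g) - 4.8614)*exp(g)/(9.15*exp(4*g) + 1.75*exp(3*g) + 4.59*exp(2*g) + 2.23*exp(g) + 3.63)^2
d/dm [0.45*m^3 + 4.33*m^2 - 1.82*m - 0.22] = 1.35*m^2 + 8.66*m - 1.82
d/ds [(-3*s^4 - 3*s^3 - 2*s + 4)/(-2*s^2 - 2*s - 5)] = (12*s^5 + 24*s^4 + 72*s^3 + 41*s^2 + 16*s + 18)/(4*s^4 + 8*s^3 + 24*s^2 + 20*s + 25)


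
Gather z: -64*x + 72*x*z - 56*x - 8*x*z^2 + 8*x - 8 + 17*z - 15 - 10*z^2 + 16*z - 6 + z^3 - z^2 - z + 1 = -112*x + z^3 + z^2*(-8*x - 11) + z*(72*x + 32) - 28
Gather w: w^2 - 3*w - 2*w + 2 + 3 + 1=w^2 - 5*w + 6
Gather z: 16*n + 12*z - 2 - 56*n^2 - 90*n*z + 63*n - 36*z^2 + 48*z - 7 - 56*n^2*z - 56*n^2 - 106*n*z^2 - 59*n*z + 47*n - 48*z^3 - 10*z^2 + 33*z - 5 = -112*n^2 + 126*n - 48*z^3 + z^2*(-106*n - 46) + z*(-56*n^2 - 149*n + 93) - 14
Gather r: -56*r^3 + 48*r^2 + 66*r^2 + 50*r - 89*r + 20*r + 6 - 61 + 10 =-56*r^3 + 114*r^2 - 19*r - 45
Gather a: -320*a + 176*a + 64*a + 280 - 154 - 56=70 - 80*a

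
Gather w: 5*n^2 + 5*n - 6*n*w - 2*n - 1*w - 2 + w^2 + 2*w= 5*n^2 + 3*n + w^2 + w*(1 - 6*n) - 2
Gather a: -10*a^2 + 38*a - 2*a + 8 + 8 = -10*a^2 + 36*a + 16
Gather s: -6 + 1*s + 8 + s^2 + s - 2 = s^2 + 2*s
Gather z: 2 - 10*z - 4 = -10*z - 2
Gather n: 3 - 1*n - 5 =-n - 2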